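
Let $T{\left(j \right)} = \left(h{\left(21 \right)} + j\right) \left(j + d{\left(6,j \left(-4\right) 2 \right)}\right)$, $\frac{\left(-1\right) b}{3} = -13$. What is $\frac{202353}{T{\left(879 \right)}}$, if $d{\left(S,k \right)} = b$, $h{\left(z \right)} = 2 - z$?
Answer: $\frac{67451}{263160} \approx 0.25631$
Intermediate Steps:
$b = 39$ ($b = \left(-3\right) \left(-13\right) = 39$)
$d{\left(S,k \right)} = 39$
$T{\left(j \right)} = \left(-19 + j\right) \left(39 + j\right)$ ($T{\left(j \right)} = \left(\left(2 - 21\right) + j\right) \left(j + 39\right) = \left(\left(2 - 21\right) + j\right) \left(39 + j\right) = \left(-19 + j\right) \left(39 + j\right)$)
$\frac{202353}{T{\left(879 \right)}} = \frac{202353}{-741 + 879^{2} + 20 \cdot 879} = \frac{202353}{-741 + 772641 + 17580} = \frac{202353}{789480} = 202353 \cdot \frac{1}{789480} = \frac{67451}{263160}$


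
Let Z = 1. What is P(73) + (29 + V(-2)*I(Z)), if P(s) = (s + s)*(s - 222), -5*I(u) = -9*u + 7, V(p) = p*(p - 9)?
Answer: -108581/5 ≈ -21716.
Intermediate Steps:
V(p) = p*(-9 + p)
I(u) = -7/5 + 9*u/5 (I(u) = -(-9*u + 7)/5 = -(7 - 9*u)/5 = -7/5 + 9*u/5)
P(s) = 2*s*(-222 + s) (P(s) = (2*s)*(-222 + s) = 2*s*(-222 + s))
P(73) + (29 + V(-2)*I(Z)) = 2*73*(-222 + 73) + (29 + (-2*(-9 - 2))*(-7/5 + (9/5)*1)) = 2*73*(-149) + (29 + (-2*(-11))*(-7/5 + 9/5)) = -21754 + (29 + 22*(⅖)) = -21754 + (29 + 44/5) = -21754 + 189/5 = -108581/5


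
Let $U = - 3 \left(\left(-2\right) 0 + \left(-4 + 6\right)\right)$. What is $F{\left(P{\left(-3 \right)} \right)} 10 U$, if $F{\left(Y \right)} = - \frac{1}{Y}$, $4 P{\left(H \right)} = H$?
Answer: $-80$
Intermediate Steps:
$P{\left(H \right)} = \frac{H}{4}$
$U = -6$ ($U = - 3 \left(0 + 2\right) = \left(-3\right) 2 = -6$)
$F{\left(P{\left(-3 \right)} \right)} 10 U = - \frac{1}{\frac{1}{4} \left(-3\right)} 10 \left(-6\right) = - \frac{1}{- \frac{3}{4}} \cdot 10 \left(-6\right) = \left(-1\right) \left(- \frac{4}{3}\right) 10 \left(-6\right) = \frac{4}{3} \cdot 10 \left(-6\right) = \frac{40}{3} \left(-6\right) = -80$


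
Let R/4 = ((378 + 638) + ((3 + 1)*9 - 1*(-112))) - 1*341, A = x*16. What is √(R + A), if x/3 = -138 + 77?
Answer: 2*√91 ≈ 19.079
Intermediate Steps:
x = -183 (x = 3*(-138 + 77) = 3*(-61) = -183)
A = -2928 (A = -183*16 = -2928)
R = 3292 (R = 4*(((378 + 638) + ((3 + 1)*9 - 1*(-112))) - 1*341) = 4*((1016 + (4*9 + 112)) - 341) = 4*((1016 + (36 + 112)) - 341) = 4*((1016 + 148) - 341) = 4*(1164 - 341) = 4*823 = 3292)
√(R + A) = √(3292 - 2928) = √364 = 2*√91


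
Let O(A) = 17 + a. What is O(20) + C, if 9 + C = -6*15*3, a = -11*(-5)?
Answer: -207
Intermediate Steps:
a = 55
C = -279 (C = -9 - 6*15*3 = -9 - 90*3 = -9 - 270 = -279)
O(A) = 72 (O(A) = 17 + 55 = 72)
O(20) + C = 72 - 279 = -207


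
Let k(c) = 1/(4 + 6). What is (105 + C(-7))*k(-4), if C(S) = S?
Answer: 49/5 ≈ 9.8000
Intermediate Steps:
k(c) = 1/10
(105 + C(-7))*k(-4) = (105 - 7)*(1/10) = 98*(1/10) = 49/5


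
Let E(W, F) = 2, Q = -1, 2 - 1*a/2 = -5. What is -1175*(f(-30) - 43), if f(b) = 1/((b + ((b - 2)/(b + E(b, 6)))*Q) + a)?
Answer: 1214245/24 ≈ 50594.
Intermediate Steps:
a = 14 (a = 4 - 2*(-5) = 4 + 10 = 14)
f(b) = 1/(14 + b - (-2 + b)/(2 + b)) (f(b) = 1/((b + ((b - 2)/(b + 2))*(-1)) + 14) = 1/((b + ((-2 + b)/(2 + b))*(-1)) + 14) = 1/((b - (-2 + b)/(2 + b)) + 14) = 1/(14 + b - (-2 + b)/(2 + b)))
-1175*(f(-30) - 43) = -1175*((2 - 30)/(30 + (-30)² + 15*(-30)) - 43) = -1175*(-28/(30 + 900 - 450) - 43) = -1175*(-28/480 - 43) = -1175*((1/480)*(-28) - 43) = -1175*(-7/120 - 43) = -1175*(-5167/120) = 1214245/24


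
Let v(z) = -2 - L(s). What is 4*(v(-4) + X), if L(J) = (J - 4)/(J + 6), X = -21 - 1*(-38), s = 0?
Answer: 188/3 ≈ 62.667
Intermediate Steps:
X = 17 (X = -21 + 38 = 17)
L(J) = (-4 + J)/(6 + J)
v(z) = -4/3 (v(z) = -2 - (-4 + 0)/(6 + 0) = -2 - (-4)/6 = -2 - 1*(-⅔) = -2 + ⅔ = -4/3)
4*(v(-4) + X) = 4*(-4/3 + 17) = 4*(47/3) = 188/3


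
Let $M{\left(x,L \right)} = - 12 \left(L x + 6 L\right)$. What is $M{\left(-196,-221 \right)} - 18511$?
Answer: $-522391$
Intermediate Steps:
$M{\left(x,L \right)} = - 72 L - 12 L x$ ($M{\left(x,L \right)} = - 12 \left(6 L + L x\right) = - 72 L - 12 L x$)
$M{\left(-196,-221 \right)} - 18511 = \left(-12\right) \left(-221\right) \left(6 - 196\right) - 18511 = \left(-12\right) \left(-221\right) \left(-190\right) - 18511 = -503880 - 18511 = -522391$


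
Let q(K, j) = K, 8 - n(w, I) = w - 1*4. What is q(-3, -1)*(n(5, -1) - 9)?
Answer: 6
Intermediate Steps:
n(w, I) = 12 - w (n(w, I) = 8 - (w - 1*4) = 8 - (w - 4) = 8 - (-4 + w) = 8 + (4 - w) = 12 - w)
q(-3, -1)*(n(5, -1) - 9) = -3*((12 - 1*5) - 9) = -3*((12 - 5) - 9) = -3*(7 - 9) = -3*(-2) = 6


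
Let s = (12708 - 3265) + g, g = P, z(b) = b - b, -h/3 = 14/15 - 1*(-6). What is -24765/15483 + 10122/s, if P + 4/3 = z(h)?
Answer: -5931073/11245025 ≈ -0.52744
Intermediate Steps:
h = -104/5 (h = -3*(14/15 - 1*(-6)) = -3*(14*(1/15) + 6) = -3*(14/15 + 6) = -3*104/15 = -104/5 ≈ -20.800)
z(b) = 0
P = -4/3 (P = -4/3 + 0 = -4/3 ≈ -1.3333)
g = -4/3 ≈ -1.3333
s = 28325/3 (s = (12708 - 3265) - 4/3 = 9443 - 4/3 = 28325/3 ≈ 9441.7)
-24765/15483 + 10122/s = -24765/15483 + 10122/(28325/3) = -24765*1/15483 + 10122*(3/28325) = -635/397 + 30366/28325 = -5931073/11245025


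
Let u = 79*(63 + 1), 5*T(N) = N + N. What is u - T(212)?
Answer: 24856/5 ≈ 4971.2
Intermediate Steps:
T(N) = 2*N/5 (T(N) = (N + N)/5 = (2*N)/5 = 2*N/5)
u = 5056 (u = 79*64 = 5056)
u - T(212) = 5056 - 2*212/5 = 5056 - 1*424/5 = 5056 - 424/5 = 24856/5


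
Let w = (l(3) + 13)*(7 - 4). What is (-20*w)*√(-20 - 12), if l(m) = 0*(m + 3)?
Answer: -3120*I*√2 ≈ -4412.3*I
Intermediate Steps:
l(m) = 0 (l(m) = 0*(3 + m) = 0)
w = 39 (w = (0 + 13)*(7 - 4) = 13*3 = 39)
(-20*w)*√(-20 - 12) = (-20*39)*√(-20 - 12) = -3120*I*√2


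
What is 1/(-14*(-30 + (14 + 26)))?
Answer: -1/140 ≈ -0.0071429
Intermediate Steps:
1/(-14*(-30 + (14 + 26))) = 1/(-14*(-30 + 40)) = 1/(-14*10) = 1/(-140) = -1/140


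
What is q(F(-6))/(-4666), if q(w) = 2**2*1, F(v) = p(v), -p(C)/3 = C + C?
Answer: -2/2333 ≈ -0.00085727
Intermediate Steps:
p(C) = -6*C (p(C) = -3*(C + C) = -6*C)
F(v) = -6*v
q(w) = 4 (q(w) = 4*1 = 4)
q(F(-6))/(-4666) = 4/(-4666) = 4*(-1/4666) = -2/2333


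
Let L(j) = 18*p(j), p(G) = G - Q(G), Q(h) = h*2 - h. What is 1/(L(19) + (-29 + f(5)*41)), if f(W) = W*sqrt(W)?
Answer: 29/209284 + 205*sqrt(5)/209284 ≈ 0.0023289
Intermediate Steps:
f(W) = W**(3/2)
Q(h) = h (Q(h) = 2*h - h = h)
p(G) = 0 (p(G) = G - G = 0)
L(j) = 0 (L(j) = 18*0 = 0)
1/(L(19) + (-29 + f(5)*41)) = 1/(0 + (-29 + 5**(3/2)*41)) = 1/(0 + (-29 + (5*sqrt(5))*41)) = 1/(0 + (-29 + 205*sqrt(5))) = 1/(-29 + 205*sqrt(5))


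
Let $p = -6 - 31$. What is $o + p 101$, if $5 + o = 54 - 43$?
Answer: $-3731$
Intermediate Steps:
$o = 6$ ($o = -5 + \left(54 - 43\right) = -5 + 11 = 6$)
$p = -37$
$o + p 101 = 6 - 3737 = -3731$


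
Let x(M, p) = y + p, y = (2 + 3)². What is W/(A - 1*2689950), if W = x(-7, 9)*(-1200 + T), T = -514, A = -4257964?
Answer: 29138/3473957 ≈ 0.0083876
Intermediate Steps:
y = 25 (y = 5² = 25)
x(M, p) = 25 + p
W = -58276 (W = (25 + 9)*(-1200 - 514) = 34*(-1714) = -58276)
W/(A - 1*2689950) = -58276/(-4257964 - 1*2689950) = -58276/(-4257964 - 2689950) = -58276/(-6947914) = -58276*(-1/6947914) = 29138/3473957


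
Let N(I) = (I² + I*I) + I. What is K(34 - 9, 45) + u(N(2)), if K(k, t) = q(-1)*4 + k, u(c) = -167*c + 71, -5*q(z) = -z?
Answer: -7874/5 ≈ -1574.8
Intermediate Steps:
q(z) = z/5 (q(z) = -(-1)*z/5 = z/5)
N(I) = I + 2*I² (N(I) = (I² + I²) + I = 2*I² + I = I + 2*I²)
u(c) = 71 - 167*c
K(k, t) = -⅘ + k (K(k, t) = ((⅕)*(-1))*4 + k = -⅕*4 + k = -⅘ + k)
K(34 - 9, 45) + u(N(2)) = (-⅘ + (34 - 9)) + (71 - 334*(1 + 2*2)) = (-⅘ + 25) + (71 - 334*(1 + 4)) = 121/5 + (71 - 334*5) = 121/5 + (71 - 167*10) = 121/5 + (71 - 1670) = 121/5 - 1599 = -7874/5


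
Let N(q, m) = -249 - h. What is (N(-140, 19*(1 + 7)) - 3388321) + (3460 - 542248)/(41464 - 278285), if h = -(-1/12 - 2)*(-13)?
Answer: -9629730999359/2841852 ≈ -3.3885e+6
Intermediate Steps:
h = -325/12 (h = -(-1*1/12 - 2)*(-13) = -(-1/12 - 2)*(-13) = -(-25)*(-13)/12 = -1*325/12 = -325/12 ≈ -27.083)
N(q, m) = -2663/12 (N(q, m) = -249 - 1*(-325/12) = -249 + 325/12 = -2663/12)
(N(-140, 19*(1 + 7)) - 3388321) + (3460 - 542248)/(41464 - 278285) = (-2663/12 - 3388321) + (3460 - 542248)/(41464 - 278285) = -40662515/12 - 538788/(-236821) = -40662515/12 - 538788*(-1/236821) = -40662515/12 + 538788/236821 = -9629730999359/2841852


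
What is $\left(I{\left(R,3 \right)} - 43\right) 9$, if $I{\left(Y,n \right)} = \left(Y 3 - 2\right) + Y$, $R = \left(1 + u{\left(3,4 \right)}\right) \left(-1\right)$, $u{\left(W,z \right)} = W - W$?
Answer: $-441$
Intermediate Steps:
$u{\left(W,z \right)} = 0$
$R = -1$ ($R = \left(1 + 0\right) \left(-1\right) = 1 \left(-1\right) = -1$)
$I{\left(Y,n \right)} = -2 + 4 Y$ ($I{\left(Y,n \right)} = \left(3 Y - 2\right) + Y = \left(-2 + 3 Y\right) + Y = -2 + 4 Y$)
$\left(I{\left(R,3 \right)} - 43\right) 9 = \left(\left(-2 + 4 \left(-1\right)\right) - 43\right) 9 = \left(\left(-2 - 4\right) - 43\right) 9 = \left(-6 - 43\right) 9 = \left(-49\right) 9 = -441$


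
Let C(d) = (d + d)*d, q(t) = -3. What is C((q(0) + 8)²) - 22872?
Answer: -21622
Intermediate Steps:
C(d) = 2*d² (C(d) = (2*d)*d = 2*d²)
C((q(0) + 8)²) - 22872 = 2*((-3 + 8)²)² - 22872 = 2*(5²)² - 22872 = 2*25² - 22872 = 2*625 - 22872 = 1250 - 22872 = -21622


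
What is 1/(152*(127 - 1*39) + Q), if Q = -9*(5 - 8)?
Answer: 1/13403 ≈ 7.4610e-5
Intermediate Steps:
Q = 27 (Q = -9*(-3) = 27)
1/(152*(127 - 1*39) + Q) = 1/(152*(127 - 1*39) + 27) = 1/(152*(127 - 39) + 27) = 1/(152*88 + 27) = 1/(13376 + 27) = 1/13403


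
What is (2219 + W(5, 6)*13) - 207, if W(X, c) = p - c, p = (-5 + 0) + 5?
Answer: 1934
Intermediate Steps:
p = 0 (p = -5 + 5 = 0)
W(X, c) = -c (W(X, c) = 0 - c = -c)
(2219 + W(5, 6)*13) - 207 = (2219 - 1*6*13) - 207 = (2219 - 6*13) - 207 = (2219 - 78) - 207 = 2141 - 207 = 1934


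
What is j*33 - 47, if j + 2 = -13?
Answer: -542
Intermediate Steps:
j = -15 (j = -2 - 13 = -15)
j*33 - 47 = -15*33 - 47 = -495 - 47 = -542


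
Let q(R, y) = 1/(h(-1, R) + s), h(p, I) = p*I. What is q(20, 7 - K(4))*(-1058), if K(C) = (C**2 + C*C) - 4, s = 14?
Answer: 529/3 ≈ 176.33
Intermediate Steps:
h(p, I) = I*p
K(C) = -4 + 2*C**2 (K(C) = (C**2 + C**2) - 4 = 2*C**2 - 4 = -4 + 2*C**2)
q(R, y) = 1/(14 - R) (q(R, y) = 1/(R*(-1) + 14) = 1/(-R + 14) = 1/(14 - R))
q(20, 7 - K(4))*(-1058) = -1058/(14 - 1*20) = -1058/(14 - 20) = -1058/(-6) = -1/6*(-1058) = 529/3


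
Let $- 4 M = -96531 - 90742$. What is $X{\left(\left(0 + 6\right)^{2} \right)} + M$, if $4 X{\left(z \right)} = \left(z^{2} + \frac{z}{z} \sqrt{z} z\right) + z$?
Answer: $\frac{188821}{4} \approx 47205.0$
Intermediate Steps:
$X{\left(z \right)} = \frac{z}{4} + \frac{z^{2}}{4} + \frac{z^{\frac{3}{2}}}{4}$ ($X{\left(z \right)} = \frac{\left(z^{2} + \frac{z}{z} \sqrt{z} z\right) + z}{4} = \frac{\left(z^{2} + 1 \sqrt{z} z\right) + z}{4} = \frac{\left(z^{2} + \sqrt{z} z\right) + z}{4} = \frac{\left(z^{2} + z^{\frac{3}{2}}\right) + z}{4} = \frac{z + z^{2} + z^{\frac{3}{2}}}{4} = \frac{z}{4} + \frac{z^{2}}{4} + \frac{z^{\frac{3}{2}}}{4}$)
$M = \frac{187273}{4}$ ($M = - \frac{-96531 - 90742}{4} = \left(- \frac{1}{4}\right) \left(-187273\right) = \frac{187273}{4} \approx 46818.0$)
$X{\left(\left(0 + 6\right)^{2} \right)} + M = \left(\frac{\left(0 + 6\right)^{2}}{4} + \frac{\left(\left(0 + 6\right)^{2}\right)^{2}}{4} + \frac{\left(\left(0 + 6\right)^{2}\right)^{\frac{3}{2}}}{4}\right) + \frac{187273}{4} = \left(\frac{6^{2}}{4} + \frac{\left(6^{2}\right)^{2}}{4} + \frac{\left(6^{2}\right)^{\frac{3}{2}}}{4}\right) + \frac{187273}{4} = \left(\frac{1}{4} \cdot 36 + \frac{36^{2}}{4} + \frac{36^{\frac{3}{2}}}{4}\right) + \frac{187273}{4} = \left(9 + \frac{1}{4} \cdot 1296 + \frac{1}{4} \cdot 216\right) + \frac{187273}{4} = \left(9 + 324 + 54\right) + \frac{187273}{4} = 387 + \frac{187273}{4} = \frac{188821}{4}$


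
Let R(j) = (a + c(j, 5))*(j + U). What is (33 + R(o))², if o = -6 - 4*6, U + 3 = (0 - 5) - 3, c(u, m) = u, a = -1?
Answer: 1700416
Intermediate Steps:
U = -11 (U = -3 + ((0 - 5) - 3) = -3 + (-5 - 3) = -3 - 8 = -11)
o = -30 (o = -6 - 1*24 = -6 - 24 = -30)
R(j) = (-1 + j)*(-11 + j) (R(j) = (-1 + j)*(j - 11) = (-1 + j)*(-11 + j))
(33 + R(o))² = (33 + (11 + (-30)² - 12*(-30)))² = (33 + (11 + 900 + 360))² = (33 + 1271)² = 1304² = 1700416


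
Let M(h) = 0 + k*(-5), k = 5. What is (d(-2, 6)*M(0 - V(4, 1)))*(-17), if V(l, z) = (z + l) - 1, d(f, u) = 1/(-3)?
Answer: -425/3 ≈ -141.67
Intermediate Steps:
d(f, u) = -⅓
V(l, z) = -1 + l + z (V(l, z) = (l + z) - 1 = -1 + l + z)
M(h) = -25 (M(h) = 0 + 5*(-5) = 0 - 25 = -25)
(d(-2, 6)*M(0 - V(4, 1)))*(-17) = -⅓*(-25)*(-17) = (25/3)*(-17) = -425/3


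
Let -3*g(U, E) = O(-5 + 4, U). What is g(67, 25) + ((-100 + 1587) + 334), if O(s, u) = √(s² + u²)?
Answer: 1821 - √4490/3 ≈ 1798.7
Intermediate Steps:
g(U, E) = -√(1 + U²)/3 (g(U, E) = -√((-5 + 4)² + U²)/3 = -√((-1)² + U²)/3 = -√(1 + U²)/3)
g(67, 25) + ((-100 + 1587) + 334) = -√(1 + 67²)/3 + ((-100 + 1587) + 334) = -√(1 + 4489)/3 + (1487 + 334) = -√4490/3 + 1821 = 1821 - √4490/3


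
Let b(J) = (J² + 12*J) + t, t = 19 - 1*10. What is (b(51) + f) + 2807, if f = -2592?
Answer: 3437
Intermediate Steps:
t = 9 (t = 19 - 10 = 9)
b(J) = 9 + J² + 12*J (b(J) = (J² + 12*J) + 9 = 9 + J² + 12*J)
(b(51) + f) + 2807 = ((9 + 51² + 12*51) - 2592) + 2807 = ((9 + 2601 + 612) - 2592) + 2807 = (3222 - 2592) + 2807 = 630 + 2807 = 3437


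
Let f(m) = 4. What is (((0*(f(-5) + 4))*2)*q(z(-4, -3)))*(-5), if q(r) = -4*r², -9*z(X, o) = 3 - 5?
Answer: 0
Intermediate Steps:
z(X, o) = 2/9 (z(X, o) = -(3 - 5)/9 = -⅑*(-2) = 2/9)
(((0*(f(-5) + 4))*2)*q(z(-4, -3)))*(-5) = (((0*(4 + 4))*2)*(-4*(2/9)²))*(-5) = (((0*8)*2)*(-4*4/81))*(-5) = ((0*2)*(-16/81))*(-5) = (0*(-16/81))*(-5) = 0*(-5) = 0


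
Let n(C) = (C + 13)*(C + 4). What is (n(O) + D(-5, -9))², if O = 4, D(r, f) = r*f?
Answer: 32761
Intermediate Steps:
D(r, f) = f*r
n(C) = (4 + C)*(13 + C) (n(C) = (13 + C)*(4 + C) = (4 + C)*(13 + C))
(n(O) + D(-5, -9))² = ((52 + 4² + 17*4) - 9*(-5))² = ((52 + 16 + 68) + 45)² = (136 + 45)² = 181² = 32761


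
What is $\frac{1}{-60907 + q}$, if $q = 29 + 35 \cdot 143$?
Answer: $- \frac{1}{55873} \approx -1.7898 \cdot 10^{-5}$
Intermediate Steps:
$q = 5034$ ($q = 29 + 5005 = 5034$)
$\frac{1}{-60907 + q} = \frac{1}{-60907 + 5034} = \frac{1}{-55873} = - \frac{1}{55873}$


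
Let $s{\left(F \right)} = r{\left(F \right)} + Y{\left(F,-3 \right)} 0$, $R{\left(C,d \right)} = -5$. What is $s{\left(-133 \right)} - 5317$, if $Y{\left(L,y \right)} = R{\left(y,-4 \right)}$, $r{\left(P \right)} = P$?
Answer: $-5450$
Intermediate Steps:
$Y{\left(L,y \right)} = -5$
$s{\left(F \right)} = F$ ($s{\left(F \right)} = F - 0 = F + 0 = F$)
$s{\left(-133 \right)} - 5317 = -133 - 5317 = -5450$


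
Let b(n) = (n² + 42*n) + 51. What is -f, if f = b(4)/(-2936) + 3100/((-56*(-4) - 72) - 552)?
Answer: 22989/2936 ≈ 7.8300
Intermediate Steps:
b(n) = 51 + n² + 42*n
f = -22989/2936 (f = (51 + 4² + 42*4)/(-2936) + 3100/((-56*(-4) - 72) - 552) = (51 + 16 + 168)*(-1/2936) + 3100/((224 - 72) - 552) = 235*(-1/2936) + 3100/(152 - 552) = -235/2936 + 3100/(-400) = -235/2936 + 3100*(-1/400) = -235/2936 - 31/4 = -22989/2936 ≈ -7.8300)
-f = -1*(-22989/2936) = 22989/2936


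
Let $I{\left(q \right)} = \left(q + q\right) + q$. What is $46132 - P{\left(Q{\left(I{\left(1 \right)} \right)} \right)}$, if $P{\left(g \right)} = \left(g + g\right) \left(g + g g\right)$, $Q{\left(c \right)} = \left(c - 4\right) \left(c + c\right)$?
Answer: $46492$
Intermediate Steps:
$I{\left(q \right)} = 3 q$ ($I{\left(q \right)} = 2 q + q = 3 q$)
$Q{\left(c \right)} = 2 c \left(-4 + c\right)$ ($Q{\left(c \right)} = \left(-4 + c\right) 2 c = 2 c \left(-4 + c\right)$)
$P{\left(g \right)} = 2 g \left(g + g^{2}\right)$
$46132 - P{\left(Q{\left(I{\left(1 \right)} \right)} \right)} = 46132 - 2 \left(2 \cdot 3 \cdot 1 \left(-4 + 3 \cdot 1\right)\right)^{2} \left(1 + 2 \cdot 3 \cdot 1 \left(-4 + 3 \cdot 1\right)\right) = 46132 - 2 \left(2 \cdot 3 \left(-4 + 3\right)\right)^{2} \left(1 + 2 \cdot 3 \left(-4 + 3\right)\right) = 46132 - 2 \left(2 \cdot 3 \left(-1\right)\right)^{2} \left(1 + 2 \cdot 3 \left(-1\right)\right) = 46132 - 2 \left(-6\right)^{2} \left(1 - 6\right) = 46132 - 2 \cdot 36 \left(-5\right) = 46132 - -360 = 46132 + 360 = 46492$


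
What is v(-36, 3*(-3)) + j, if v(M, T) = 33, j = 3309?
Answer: 3342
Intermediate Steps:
v(-36, 3*(-3)) + j = 33 + 3309 = 3342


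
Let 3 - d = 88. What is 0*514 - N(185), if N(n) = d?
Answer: 85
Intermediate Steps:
d = -85 (d = 3 - 1*88 = 3 - 88 = -85)
N(n) = -85
0*514 - N(185) = 0*514 - 1*(-85) = 0 + 85 = 85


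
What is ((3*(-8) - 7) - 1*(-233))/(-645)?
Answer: -202/645 ≈ -0.31318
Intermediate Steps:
((3*(-8) - 7) - 1*(-233))/(-645) = ((-24 - 7) + 233)*(-1/645) = (-31 + 233)*(-1/645) = 202*(-1/645) = -202/645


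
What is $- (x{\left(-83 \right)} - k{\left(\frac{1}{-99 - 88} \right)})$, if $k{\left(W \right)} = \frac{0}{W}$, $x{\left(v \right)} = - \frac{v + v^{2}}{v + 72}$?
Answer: $- \frac{6806}{11} \approx -618.73$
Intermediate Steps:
$x{\left(v \right)} = - \frac{v + v^{2}}{72 + v}$
$k{\left(W \right)} = 0$
$- (x{\left(-83 \right)} - k{\left(\frac{1}{-99 - 88} \right)}) = - (\left(-1\right) \left(-83\right) \frac{1}{72 - 83} \left(1 - 83\right) - 0) = - (\left(-1\right) \left(-83\right) \frac{1}{-11} \left(-82\right) + 0) = - (\left(-1\right) \left(-83\right) \left(- \frac{1}{11}\right) \left(-82\right) + 0) = - (\frac{6806}{11} + 0) = \left(-1\right) \frac{6806}{11} = - \frac{6806}{11}$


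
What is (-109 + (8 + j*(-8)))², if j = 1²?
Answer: 11881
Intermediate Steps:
j = 1
(-109 + (8 + j*(-8)))² = (-109 + (8 + 1*(-8)))² = (-109 + (8 - 8))² = (-109 + 0)² = (-109)² = 11881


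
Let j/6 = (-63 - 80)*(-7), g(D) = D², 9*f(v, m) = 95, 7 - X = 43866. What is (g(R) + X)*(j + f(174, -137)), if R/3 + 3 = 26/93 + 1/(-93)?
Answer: -2278805595467/8649 ≈ -2.6348e+8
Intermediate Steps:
X = -43859 (X = 7 - 1*43866 = 7 - 43866 = -43859)
f(v, m) = 95/9 (f(v, m) = (⅑)*95 = 95/9)
R = -254/31 (R = -9 + 3*(26/93 + 1/(-93)) = -9 + 3*(26*(1/93) + 1*(-1/93)) = -9 + 3*(26/93 - 1/93) = -9 + 3*(25/93) = -9 + 25/31 = -254/31 ≈ -8.1935)
j = 6006 (j = 6*((-63 - 80)*(-7)) = 6*(-143*(-7)) = 6*1001 = 6006)
(g(R) + X)*(j + f(174, -137)) = ((-254/31)² - 43859)*(6006 + 95/9) = (64516/961 - 43859)*(54149/9) = -42083983/961*54149/9 = -2278805595467/8649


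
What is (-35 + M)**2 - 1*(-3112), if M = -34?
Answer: 7873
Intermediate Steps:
(-35 + M)**2 - 1*(-3112) = (-35 - 34)**2 - 1*(-3112) = (-69)**2 + 3112 = 4761 + 3112 = 7873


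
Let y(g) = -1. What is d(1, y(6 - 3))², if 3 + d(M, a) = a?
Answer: 16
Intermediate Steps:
d(M, a) = -3 + a
d(1, y(6 - 3))² = (-3 - 1)² = (-4)² = 16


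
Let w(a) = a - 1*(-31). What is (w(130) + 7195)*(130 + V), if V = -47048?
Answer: -345128808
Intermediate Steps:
w(a) = 31 + a (w(a) = a + 31 = 31 + a)
(w(130) + 7195)*(130 + V) = ((31 + 130) + 7195)*(130 - 47048) = (161 + 7195)*(-46918) = 7356*(-46918) = -345128808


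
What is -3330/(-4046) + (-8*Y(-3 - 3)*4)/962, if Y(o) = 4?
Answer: 671393/973063 ≈ 0.68998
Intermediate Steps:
-3330/(-4046) + (-8*Y(-3 - 3)*4)/962 = -3330/(-4046) + (-8*4*4)/962 = -3330*(-1/4046) - 32*4*(1/962) = 1665/2023 - 128*1/962 = 1665/2023 - 64/481 = 671393/973063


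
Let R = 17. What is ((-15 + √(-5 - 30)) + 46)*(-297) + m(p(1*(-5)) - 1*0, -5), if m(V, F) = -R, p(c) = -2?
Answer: -9224 - 297*I*√35 ≈ -9224.0 - 1757.1*I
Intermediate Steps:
m(V, F) = -17 (m(V, F) = -1*17 = -17)
((-15 + √(-5 - 30)) + 46)*(-297) + m(p(1*(-5)) - 1*0, -5) = ((-15 + √(-5 - 30)) + 46)*(-297) - 17 = ((-15 + √(-35)) + 46)*(-297) - 17 = ((-15 + I*√35) + 46)*(-297) - 17 = (31 + I*√35)*(-297) - 17 = (-9207 - 297*I*√35) - 17 = -9224 - 297*I*√35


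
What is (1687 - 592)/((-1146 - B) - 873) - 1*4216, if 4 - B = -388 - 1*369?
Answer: -2344315/556 ≈ -4216.4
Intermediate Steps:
B = 761 (B = 4 - (-388 - 1*369) = 4 - (-388 - 369) = 4 - 1*(-757) = 4 + 757 = 761)
(1687 - 592)/((-1146 - B) - 873) - 1*4216 = (1687 - 592)/((-1146 - 1*761) - 873) - 1*4216 = 1095/((-1146 - 761) - 873) - 4216 = 1095/(-1907 - 873) - 4216 = 1095/(-2780) - 4216 = 1095*(-1/2780) - 4216 = -219/556 - 4216 = -2344315/556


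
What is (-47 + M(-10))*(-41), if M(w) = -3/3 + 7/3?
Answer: 5617/3 ≈ 1872.3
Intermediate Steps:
M(w) = 4/3 (M(w) = -3*⅓ + 7*(⅓) = -1 + 7/3 = 4/3)
(-47 + M(-10))*(-41) = (-47 + 4/3)*(-41) = -137/3*(-41) = 5617/3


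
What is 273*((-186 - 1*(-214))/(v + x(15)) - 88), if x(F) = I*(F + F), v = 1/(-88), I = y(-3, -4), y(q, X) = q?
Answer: -190966776/7921 ≈ -24109.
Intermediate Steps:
I = -3
v = -1/88 ≈ -0.011364
x(F) = -6*F (x(F) = -3*(F + F) = -6*F)
273*((-186 - 1*(-214))/(v + x(15)) - 88) = 273*((-186 - 1*(-214))/(-1/88 - 6*15) - 88) = 273*((-186 + 214)/(-1/88 - 90) - 88) = 273*(28/(-7921/88) - 88) = 273*(28*(-88/7921) - 88) = 273*(-2464/7921 - 88) = 273*(-699512/7921) = -190966776/7921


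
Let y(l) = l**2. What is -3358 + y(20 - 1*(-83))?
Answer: 7251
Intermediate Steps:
-3358 + y(20 - 1*(-83)) = -3358 + (20 - 1*(-83))**2 = -3358 + (20 + 83)**2 = -3358 + 103**2 = -3358 + 10609 = 7251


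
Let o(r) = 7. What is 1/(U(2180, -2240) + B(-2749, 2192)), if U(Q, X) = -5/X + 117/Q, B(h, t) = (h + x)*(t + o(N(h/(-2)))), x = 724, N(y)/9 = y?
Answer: -244160/1087238362351 ≈ -2.2457e-7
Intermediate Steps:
N(y) = 9*y
B(h, t) = (7 + t)*(724 + h) (B(h, t) = (h + 724)*(t + 7) = (724 + h)*(7 + t) = (7 + t)*(724 + h))
1/(U(2180, -2240) + B(-2749, 2192)) = 1/((-5/(-2240) + 117/2180) + (5068 + 7*(-2749) + 724*2192 - 2749*2192)) = 1/((-5*(-1/2240) + 117*(1/2180)) + (5068 - 19243 + 1587008 - 6025808)) = 1/((1/448 + 117/2180) - 4452975) = 1/(13649/244160 - 4452975) = 1/(-1087238362351/244160) = -244160/1087238362351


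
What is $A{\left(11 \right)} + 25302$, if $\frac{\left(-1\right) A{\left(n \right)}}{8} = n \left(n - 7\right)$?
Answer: $24950$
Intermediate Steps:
$A{\left(n \right)} = - 8 n \left(-7 + n\right)$ ($A{\left(n \right)} = - 8 n \left(n - 7\right) = - 8 n \left(-7 + n\right)$)
$A{\left(11 \right)} + 25302 = 8 \cdot 11 \left(7 - 11\right) + 25302 = 8 \cdot 11 \left(-4\right) + 25302 = -352 + 25302 = 24950$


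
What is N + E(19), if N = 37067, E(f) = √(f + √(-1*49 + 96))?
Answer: 37067 + √(19 + √47) ≈ 37072.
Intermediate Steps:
E(f) = √(f + √47) (E(f) = √(f + √(-49 + 96)) = √(f + √47))
N + E(19) = 37067 + √(19 + √47)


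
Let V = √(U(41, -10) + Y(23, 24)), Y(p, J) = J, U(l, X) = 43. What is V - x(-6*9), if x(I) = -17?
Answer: 17 + √67 ≈ 25.185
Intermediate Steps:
V = √67 (V = √(43 + 24) = √67 ≈ 8.1853)
V - x(-6*9) = √67 - 1*(-17) = √67 + 17 = 17 + √67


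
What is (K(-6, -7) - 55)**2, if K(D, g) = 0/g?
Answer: 3025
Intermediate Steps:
K(D, g) = 0
(K(-6, -7) - 55)**2 = (0 - 55)**2 = (-55)**2 = 3025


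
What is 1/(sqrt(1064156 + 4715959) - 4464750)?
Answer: -297650/1328932452159 - sqrt(642235)/6644662260795 ≈ -2.2410e-7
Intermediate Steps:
1/(sqrt(1064156 + 4715959) - 4464750) = 1/(sqrt(5780115) - 4464750) = 1/(3*sqrt(642235) - 4464750) = 1/(-4464750 + 3*sqrt(642235))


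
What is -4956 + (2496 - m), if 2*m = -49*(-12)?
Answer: -2754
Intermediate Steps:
m = 294 (m = (-49*(-12))/2 = (½)*588 = 294)
-4956 + (2496 - m) = -4956 + (2496 - 1*294) = -4956 + (2496 - 294) = -4956 + 2202 = -2754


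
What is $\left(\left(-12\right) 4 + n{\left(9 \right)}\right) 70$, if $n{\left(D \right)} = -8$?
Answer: $-3920$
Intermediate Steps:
$\left(\left(-12\right) 4 + n{\left(9 \right)}\right) 70 = \left(\left(-12\right) 4 - 8\right) 70 = \left(-48 - 8\right) 70 = \left(-56\right) 70 = -3920$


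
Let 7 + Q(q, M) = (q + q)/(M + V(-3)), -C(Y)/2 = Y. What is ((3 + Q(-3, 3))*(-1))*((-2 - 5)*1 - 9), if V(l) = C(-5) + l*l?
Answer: -752/11 ≈ -68.364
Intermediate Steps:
C(Y) = -2*Y
V(l) = 10 + l**2 (V(l) = -2*(-5) + l*l = 10 + l**2)
Q(q, M) = -7 + 2*q/(19 + M) (Q(q, M) = -7 + (q + q)/(M + (10 + (-3)**2)) = -7 + (2*q)/(M + (10 + 9)) = -7 + (2*q)/(M + 19) = -7 + (2*q)/(19 + M) = -7 + 2*q/(19 + M))
((3 + Q(-3, 3))*(-1))*((-2 - 5)*1 - 9) = ((3 + (-133 - 7*3 + 2*(-3))/(19 + 3))*(-1))*((-2 - 5)*1 - 9) = ((3 + (-133 - 21 - 6)/22)*(-1))*(-7*1 - 9) = ((3 + (1/22)*(-160))*(-1))*(-7 - 9) = ((3 - 80/11)*(-1))*(-16) = -47/11*(-1)*(-16) = (47/11)*(-16) = -752/11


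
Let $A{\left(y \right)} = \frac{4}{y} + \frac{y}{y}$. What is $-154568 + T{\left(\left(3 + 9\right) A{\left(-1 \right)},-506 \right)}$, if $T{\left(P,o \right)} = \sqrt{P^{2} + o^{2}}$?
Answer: $-154568 + 2 \sqrt{64333} \approx -1.5406 \cdot 10^{5}$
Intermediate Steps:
$A{\left(y \right)} = 1 + \frac{4}{y}$ ($A{\left(y \right)} = \frac{4}{y} + 1 = 1 + \frac{4}{y}$)
$-154568 + T{\left(\left(3 + 9\right) A{\left(-1 \right)},-506 \right)} = -154568 + \sqrt{\left(\left(3 + 9\right) \frac{4 - 1}{-1}\right)^{2} + \left(-506\right)^{2}} = -154568 + \sqrt{\left(12 \left(\left(-1\right) 3\right)\right)^{2} + 256036} = -154568 + \sqrt{\left(12 \left(-3\right)\right)^{2} + 256036} = -154568 + \sqrt{\left(-36\right)^{2} + 256036} = -154568 + \sqrt{1296 + 256036} = -154568 + \sqrt{257332} = -154568 + 2 \sqrt{64333}$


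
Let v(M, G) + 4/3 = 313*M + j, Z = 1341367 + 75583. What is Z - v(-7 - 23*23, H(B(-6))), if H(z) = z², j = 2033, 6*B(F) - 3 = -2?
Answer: 4748059/3 ≈ 1.5827e+6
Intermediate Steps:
B(F) = ⅙ (B(F) = ½ + (⅙)*(-2) = ½ - ⅓ = ⅙)
Z = 1416950
v(M, G) = 6095/3 + 313*M (v(M, G) = -4/3 + (313*M + 2033) = -4/3 + (2033 + 313*M) = 6095/3 + 313*M)
Z - v(-7 - 23*23, H(B(-6))) = 1416950 - (6095/3 + 313*(-7 - 23*23)) = 1416950 - (6095/3 + 313*(-7 - 529)) = 1416950 - (6095/3 + 313*(-536)) = 1416950 - (6095/3 - 167768) = 1416950 - 1*(-497209/3) = 1416950 + 497209/3 = 4748059/3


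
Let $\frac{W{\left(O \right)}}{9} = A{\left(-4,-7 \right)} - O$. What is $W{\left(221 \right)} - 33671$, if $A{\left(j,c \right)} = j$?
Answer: $-35696$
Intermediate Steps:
$W{\left(O \right)} = -36 - 9 O$ ($W{\left(O \right)} = 9 \left(-4 - O\right) = -36 - 9 O$)
$W{\left(221 \right)} - 33671 = \left(-36 - 1989\right) - 33671 = -2025 - 33671 = -35696$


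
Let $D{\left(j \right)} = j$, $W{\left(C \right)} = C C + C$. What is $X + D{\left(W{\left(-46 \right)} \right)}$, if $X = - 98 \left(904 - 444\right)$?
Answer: $-43010$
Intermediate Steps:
$W{\left(C \right)} = C + C^{2}$ ($W{\left(C \right)} = C^{2} + C = C + C^{2}$)
$X = -45080$ ($X = \left(-98\right) 460 = -45080$)
$X + D{\left(W{\left(-46 \right)} \right)} = -45080 - 46 \left(1 - 46\right) = -45080 - -2070 = -45080 + 2070 = -43010$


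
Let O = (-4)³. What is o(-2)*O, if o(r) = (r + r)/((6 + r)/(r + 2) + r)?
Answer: 0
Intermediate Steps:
O = -64
o(r) = 2*r/(r + (6 + r)/(2 + r)) (o(r) = (2*r)/((6 + r)/(2 + r) + r) = (2*r)/(r + (6 + r)/(2 + r)) = 2*r/(r + (6 + r)/(2 + r)))
o(-2)*O = (2*(-2)*(2 - 2)/(6 + (-2)² + 3*(-2)))*(-64) = (2*(-2)*0/(6 + 4 - 6))*(-64) = (2*(-2)*0/4)*(-64) = (2*(-2)*(¼)*0)*(-64) = 0*(-64) = 0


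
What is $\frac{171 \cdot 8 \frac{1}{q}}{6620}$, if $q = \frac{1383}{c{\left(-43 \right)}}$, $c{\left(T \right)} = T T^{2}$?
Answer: $- \frac{9063798}{762955} \approx -11.88$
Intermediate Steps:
$c{\left(T \right)} = T^{3}$
$q = - \frac{1383}{79507}$ ($q = \frac{1383}{\left(-43\right)^{3}} = \frac{1383}{-79507} = 1383 \left(- \frac{1}{79507}\right) = - \frac{1383}{79507} \approx -0.017395$)
$\frac{171 \cdot 8 \frac{1}{q}}{6620} = \frac{171 \cdot 8 \frac{1}{- \frac{1383}{79507}}}{6620} = 1368 \left(- \frac{79507}{1383}\right) \frac{1}{6620} = \left(- \frac{36255192}{461}\right) \frac{1}{6620} = - \frac{9063798}{762955}$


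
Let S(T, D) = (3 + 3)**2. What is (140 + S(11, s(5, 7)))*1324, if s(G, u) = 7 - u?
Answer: 233024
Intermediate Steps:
S(T, D) = 36 (S(T, D) = 6**2 = 36)
(140 + S(11, s(5, 7)))*1324 = (140 + 36)*1324 = 176*1324 = 233024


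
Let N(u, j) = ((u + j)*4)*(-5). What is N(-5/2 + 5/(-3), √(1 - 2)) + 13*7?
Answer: 523/3 - 20*I ≈ 174.33 - 20.0*I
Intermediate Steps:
N(u, j) = -20*j - 20*u (N(u, j) = ((j + u)*4)*(-5) = (4*j + 4*u)*(-5) = -20*j - 20*u)
N(-5/2 + 5/(-3), √(1 - 2)) + 13*7 = (-20*√(1 - 2) - 20*(-5/2 + 5/(-3))) + 13*7 = (-20*I - 20*(-5*½ + 5*(-⅓))) + 91 = (-20*I - 20*(-5/2 - 5/3)) + 91 = (-20*I - 20*(-25/6)) + 91 = (-20*I + 250/3) + 91 = (250/3 - 20*I) + 91 = 523/3 - 20*I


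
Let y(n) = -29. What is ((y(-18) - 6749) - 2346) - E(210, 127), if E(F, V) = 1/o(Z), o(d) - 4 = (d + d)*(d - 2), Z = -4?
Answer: -474449/52 ≈ -9124.0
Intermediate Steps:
o(d) = 4 + 2*d*(-2 + d) (o(d) = 4 + (d + d)*(d - 2) = 4 + (2*d)*(-2 + d) = 4 + 2*d*(-2 + d))
E(F, V) = 1/52 (E(F, V) = 1/(4 - 4*(-4) + 2*(-4)²) = 1/(4 + 16 + 2*16) = 1/(4 + 16 + 32) = 1/52)
((y(-18) - 6749) - 2346) - E(210, 127) = ((-29 - 6749) - 2346) - 1*1/52 = (-6778 - 2346) - 1/52 = -9124 - 1/52 = -474449/52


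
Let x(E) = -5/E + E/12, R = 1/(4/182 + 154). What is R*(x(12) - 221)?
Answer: -240695/168192 ≈ -1.4311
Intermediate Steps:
R = 91/14016 (R = 1/(4*(1/182) + 154) = 1/(2/91 + 154) = 1/(14016/91) = 91/14016 ≈ 0.0064926)
x(E) = -5/E + E/12 (x(E) = -5/E + E*(1/12) = -5/E + E/12)
R*(x(12) - 221) = 91*((-5/12 + (1/12)*12) - 221)/14016 = 91*((-5*1/12 + 1) - 221)/14016 = 91*((-5/12 + 1) - 221)/14016 = 91*(7/12 - 221)/14016 = (91/14016)*(-2645/12) = -240695/168192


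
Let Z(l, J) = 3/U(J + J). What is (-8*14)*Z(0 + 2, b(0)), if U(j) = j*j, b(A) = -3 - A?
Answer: -28/3 ≈ -9.3333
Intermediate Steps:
U(j) = j²
Z(l, J) = 3/(4*J²) (Z(l, J) = 3/((J + J)²) = 3/((2*J)²) = 3/((4*J²)) = 3*(1/(4*J²)) = 3/(4*J²))
(-8*14)*Z(0 + 2, b(0)) = (-8*14)*(3/(4*(-3 - 1*0)²)) = -84/(-3 + 0)² = -84/(-3)² = -84/9 = -112*1/12 = -28/3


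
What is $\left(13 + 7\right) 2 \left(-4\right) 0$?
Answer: $0$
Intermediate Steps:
$\left(13 + 7\right) 2 \left(-4\right) 0 = 20 \left(\left(-8\right) 0\right) = 20 \cdot 0 = 0$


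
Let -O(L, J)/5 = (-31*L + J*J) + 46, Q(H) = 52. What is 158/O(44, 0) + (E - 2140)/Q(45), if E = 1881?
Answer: -849297/171340 ≈ -4.9568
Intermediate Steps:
O(L, J) = -230 - 5*J² + 155*L (O(L, J) = -5*((-31*L + J*J) + 46) = -5*((-31*L + J²) + 46) = -5*((J² - 31*L) + 46) = -5*(46 + J² - 31*L) = -230 - 5*J² + 155*L)
158/O(44, 0) + (E - 2140)/Q(45) = 158/(-230 - 5*0² + 155*44) + (1881 - 2140)/52 = 158/(-230 - 5*0 + 6820) - 259*1/52 = 158/(-230 + 0 + 6820) - 259/52 = 158/6590 - 259/52 = 158*(1/6590) - 259/52 = 79/3295 - 259/52 = -849297/171340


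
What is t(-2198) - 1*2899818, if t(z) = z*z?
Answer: 1931386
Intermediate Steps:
t(z) = z**2
t(-2198) - 1*2899818 = (-2198)**2 - 1*2899818 = 4831204 - 2899818 = 1931386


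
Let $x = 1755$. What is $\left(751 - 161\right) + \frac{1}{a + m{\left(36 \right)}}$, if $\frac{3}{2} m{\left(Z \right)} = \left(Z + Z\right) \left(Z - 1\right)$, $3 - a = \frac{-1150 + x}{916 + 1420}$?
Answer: $\frac{2319223306}{3930883} \approx 590.0$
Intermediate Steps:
$a = \frac{6403}{2336}$ ($a = 3 - \frac{-1150 + 1755}{916 + 1420} = 3 - \frac{605}{2336} = \frac{6403}{2336} \approx 2.741$)
$m{\left(Z \right)} = \frac{4 Z \left(-1 + Z\right)}{3}$ ($m{\left(Z \right)} = \frac{2 \left(Z + Z\right) \left(Z - 1\right)}{3} = \frac{2 \cdot 2 Z \left(-1 + Z\right)}{3} = \frac{4 Z \left(-1 + Z\right)}{3}$)
$\left(751 - 161\right) + \frac{1}{a + m{\left(36 \right)}} = \left(751 - 161\right) + \frac{1}{\frac{6403}{2336} + \frac{4}{3} \cdot 36 \left(-1 + 36\right)} = 590 + \frac{1}{\frac{6403}{2336} + \frac{4}{3} \cdot 36 \cdot 35} = 590 + \frac{1}{\frac{6403}{2336} + 1680} = 590 + \frac{1}{\frac{3930883}{2336}} = 590 + \frac{2336}{3930883} = \frac{2319223306}{3930883}$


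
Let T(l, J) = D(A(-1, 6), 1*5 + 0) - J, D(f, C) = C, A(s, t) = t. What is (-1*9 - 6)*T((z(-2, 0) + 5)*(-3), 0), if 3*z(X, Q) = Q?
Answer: -75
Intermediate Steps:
z(X, Q) = Q/3
T(l, J) = 5 - J (T(l, J) = (1*5 + 0) - J = (5 + 0) - J = 5 - J)
(-1*9 - 6)*T((z(-2, 0) + 5)*(-3), 0) = (-1*9 - 6)*(5 - 1*0) = (-9 - 6)*(5 + 0) = -15*5 = -75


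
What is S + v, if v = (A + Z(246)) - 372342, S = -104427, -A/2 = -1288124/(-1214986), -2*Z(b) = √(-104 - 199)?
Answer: -289635118241/607493 - I*√303/2 ≈ -4.7677e+5 - 8.7034*I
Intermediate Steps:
Z(b) = -I*√303/2 (Z(b) = -√(-104 - 199)/2 = -I*√303/2)
A = -1288124/607493 (A = -(-2576248)/(-1214986) = -(-2576248)*(-1)/1214986 = -2*644062/607493 = -1288124/607493 ≈ -2.1204)
v = -226196446730/607493 - I*√303/2 (v = (-1288124/607493 - I*√303/2) - 372342 = -226196446730/607493 - I*√303/2 ≈ -3.7234e+5 - 8.7034*I)
S + v = -104427 + (-226196446730/607493 - I*√303/2) = -289635118241/607493 - I*√303/2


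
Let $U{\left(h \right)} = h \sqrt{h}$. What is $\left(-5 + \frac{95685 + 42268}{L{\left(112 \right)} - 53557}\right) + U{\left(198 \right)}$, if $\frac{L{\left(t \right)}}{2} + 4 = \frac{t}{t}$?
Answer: $- \frac{13992}{1847} + 594 \sqrt{22} \approx 2778.5$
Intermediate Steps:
$U{\left(h \right)} = h^{\frac{3}{2}}$
$L{\left(t \right)} = -6$ ($L{\left(t \right)} = -8 + 2 \frac{t}{t} = -8 + 2 \cdot 1 = -8 + 2 = -6$)
$\left(-5 + \frac{95685 + 42268}{L{\left(112 \right)} - 53557}\right) + U{\left(198 \right)} = \left(-5 + \frac{95685 + 42268}{-6 - 53557}\right) + 198^{\frac{3}{2}} = \left(-5 + \frac{137953}{-53563}\right) + 594 \sqrt{22} = \left(-5 + 137953 \left(- \frac{1}{53563}\right)\right) + 594 \sqrt{22} = \left(-5 - \frac{4757}{1847}\right) + 594 \sqrt{22} = - \frac{13992}{1847} + 594 \sqrt{22}$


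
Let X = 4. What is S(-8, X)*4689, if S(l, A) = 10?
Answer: 46890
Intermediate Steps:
S(-8, X)*4689 = 10*4689 = 46890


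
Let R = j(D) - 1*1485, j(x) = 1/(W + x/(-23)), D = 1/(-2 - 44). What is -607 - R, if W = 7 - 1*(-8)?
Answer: 13933680/15871 ≈ 877.93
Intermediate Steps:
W = 15 (W = 7 + 8 = 15)
D = -1/46 (D = 1/(-46) = -1/46 ≈ -0.021739)
j(x) = 1/(15 - x/23) (j(x) = 1/(15 + x/(-23)) = 1/(15 + x*(-1/23)) = 1/(15 - x/23))
R = -23567377/15871 (R = -23/(-345 - 1/46) - 1*1485 = -23/(-15871/46) - 1485 = -23*(-46/15871) - 1485 = 1058/15871 - 1485 = -23567377/15871 ≈ -1484.9)
-607 - R = -607 - 1*(-23567377/15871) = -607 + 23567377/15871 = 13933680/15871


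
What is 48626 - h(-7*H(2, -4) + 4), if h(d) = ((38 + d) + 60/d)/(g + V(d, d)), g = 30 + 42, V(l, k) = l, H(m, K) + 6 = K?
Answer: 131336739/2701 ≈ 48625.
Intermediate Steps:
H(m, K) = -6 + K
g = 72
h(d) = (38 + d + 60/d)/(72 + d) (h(d) = ((38 + d) + 60/d)/(72 + d) = (38 + d + 60/d)/(72 + d))
48626 - h(-7*H(2, -4) + 4) = 48626 - (60 + (-7*(-6 - 4) + 4)² + 38*(-7*(-6 - 4) + 4))/((-7*(-6 - 4) + 4)*(72 + (-7*(-6 - 4) + 4))) = 48626 - (60 + (-7*(-10) + 4)² + 38*(-7*(-10) + 4))/((-7*(-10) + 4)*(72 + (-7*(-10) + 4))) = 48626 - (60 + (70 + 4)² + 38*(70 + 4))/((70 + 4)*(72 + (70 + 4))) = 48626 - (60 + 74² + 38*74)/(74*(72 + 74)) = 48626 - (60 + 5476 + 2812)/(74*146) = 48626 - 8348/(74*146) = 48626 - 1*2087/2701 = 48626 - 2087/2701 = 131336739/2701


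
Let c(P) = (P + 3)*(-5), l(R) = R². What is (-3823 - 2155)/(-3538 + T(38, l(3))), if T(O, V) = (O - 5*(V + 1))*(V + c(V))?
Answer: 427/209 ≈ 2.0431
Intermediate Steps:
c(P) = -15 - 5*P (c(P) = (3 + P)*(-5) = -15 - 5*P)
T(O, V) = (-15 - 4*V)*(-5 + O - 5*V) (T(O, V) = (O - 5*(V + 1))*(V + (-15 - 5*V)) = (O - 5*(1 + V))*(-15 - 4*V) = (O + (-5 - 5*V))*(-15 - 4*V) = (-5 + O - 5*V)*(-15 - 4*V) = (-15 - 4*V)*(-5 + O - 5*V))
(-3823 - 2155)/(-3538 + T(38, l(3))) = (-3823 - 2155)/(-3538 + (75 - 15*38 + 20*(3²)² + 95*3² - 4*38*3²)) = -5978/(-3538 + (75 - 570 + 20*9² + 95*9 - 4*38*9)) = -5978/(-3538 + (75 - 570 + 20*81 + 855 - 1368)) = -5978/(-3538 + (75 - 570 + 1620 + 855 - 1368)) = -5978/(-3538 + 612) = -5978/(-2926) = -5978*(-1/2926) = 427/209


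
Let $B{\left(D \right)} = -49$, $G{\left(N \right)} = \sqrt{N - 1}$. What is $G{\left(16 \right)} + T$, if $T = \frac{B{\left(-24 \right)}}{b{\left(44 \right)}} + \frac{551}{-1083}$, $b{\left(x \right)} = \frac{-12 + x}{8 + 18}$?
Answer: $- \frac{36773}{912} + \sqrt{15} \approx -36.448$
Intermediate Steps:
$G{\left(N \right)} = \sqrt{-1 + N}$
$b{\left(x \right)} = - \frac{6}{13} + \frac{x}{26}$ ($b{\left(x \right)} = \frac{-12 + x}{26} = \left(-12 + x\right) \frac{1}{26} = - \frac{6}{13} + \frac{x}{26}$)
$T = - \frac{36773}{912}$ ($T = - \frac{49}{- \frac{6}{13} + \frac{1}{26} \cdot 44} + \frac{551}{-1083} = - \frac{49}{- \frac{6}{13} + \frac{22}{13}} + 551 \left(- \frac{1}{1083}\right) = - \frac{49}{\frac{16}{13}} - \frac{29}{57} = \left(-49\right) \frac{13}{16} - \frac{29}{57} = - \frac{637}{16} - \frac{29}{57} = - \frac{36773}{912} \approx -40.321$)
$G{\left(16 \right)} + T = \sqrt{-1 + 16} - \frac{36773}{912} = \sqrt{15} - \frac{36773}{912} = - \frac{36773}{912} + \sqrt{15}$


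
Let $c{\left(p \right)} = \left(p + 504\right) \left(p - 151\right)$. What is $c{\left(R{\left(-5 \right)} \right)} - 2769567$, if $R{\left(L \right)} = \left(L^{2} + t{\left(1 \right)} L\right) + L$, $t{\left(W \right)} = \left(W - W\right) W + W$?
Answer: $-2840151$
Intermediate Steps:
$t{\left(W \right)} = W$ ($t{\left(W \right)} = 0 W + W = 0 + W = W$)
$R{\left(L \right)} = L^{2} + 2 L$ ($R{\left(L \right)} = \left(L^{2} + 1 L\right) + L = \left(L^{2} + L\right) + L = \left(L + L^{2}\right) + L = L^{2} + 2 L$)
$c{\left(p \right)} = \left(-151 + p\right) \left(504 + p\right)$ ($c{\left(p \right)} = \left(504 + p\right) \left(-151 + p\right) = \left(-151 + p\right) \left(504 + p\right)$)
$c{\left(R{\left(-5 \right)} \right)} - 2769567 = \left(-76104 + \left(- 5 \left(2 - 5\right)\right)^{2} + 353 \left(- 5 \left(2 - 5\right)\right)\right) - 2769567 = \left(-76104 + \left(\left(-5\right) \left(-3\right)\right)^{2} + 353 \left(\left(-5\right) \left(-3\right)\right)\right) - 2769567 = \left(-76104 + 15^{2} + 353 \cdot 15\right) - 2769567 = \left(-76104 + 225 + 5295\right) - 2769567 = -70584 - 2769567 = -2840151$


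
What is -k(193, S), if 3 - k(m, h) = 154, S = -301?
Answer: 151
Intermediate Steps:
k(m, h) = -151 (k(m, h) = 3 - 1*154 = 3 - 154 = -151)
-k(193, S) = -1*(-151) = 151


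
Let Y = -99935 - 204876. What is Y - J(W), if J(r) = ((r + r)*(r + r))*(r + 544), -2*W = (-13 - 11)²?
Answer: -85239467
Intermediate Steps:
Y = -304811
W = -288 (W = -(-13 - 11)²/2 = -½*(-24)² = -½*576 = -288)
J(r) = 4*r²*(544 + r) (J(r) = ((2*r)*(2*r))*(544 + r) = (4*r²)*(544 + r) = 4*r²*(544 + r))
Y - J(W) = -304811 - 4*(-288)²*(544 - 288) = -304811 - 4*82944*256 = -304811 - 1*84934656 = -304811 - 84934656 = -85239467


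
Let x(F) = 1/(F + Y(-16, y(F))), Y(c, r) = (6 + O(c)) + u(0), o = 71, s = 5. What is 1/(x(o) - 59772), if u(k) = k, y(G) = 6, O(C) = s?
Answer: -82/4901303 ≈ -1.6730e-5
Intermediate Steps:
O(C) = 5
Y(c, r) = 11 (Y(c, r) = (6 + 5) + 0 = 11 + 0 = 11)
x(F) = 1/(11 + F) (x(F) = 1/(F + 11) = 1/(11 + F))
1/(x(o) - 59772) = 1/(1/(11 + 71) - 59772) = 1/(1/82 - 59772) = 1/(-4901303/82) = -82/4901303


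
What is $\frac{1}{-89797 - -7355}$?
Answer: $- \frac{1}{82442} \approx -1.213 \cdot 10^{-5}$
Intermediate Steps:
$\frac{1}{-89797 - -7355} = \frac{1}{-89797 + \left(-1426 + 8781\right)} = \frac{1}{-89797 + 7355} = \frac{1}{-82442} = - \frac{1}{82442}$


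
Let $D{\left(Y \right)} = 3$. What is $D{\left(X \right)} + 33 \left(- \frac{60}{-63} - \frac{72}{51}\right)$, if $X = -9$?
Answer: $- \frac{1447}{119} \approx -12.16$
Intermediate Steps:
$D{\left(X \right)} + 33 \left(- \frac{60}{-63} - \frac{72}{51}\right) = 3 + 33 \left(- \frac{60}{-63} - \frac{72}{51}\right) = 3 + 33 \left(\left(-60\right) \left(- \frac{1}{63}\right) - \frac{24}{17}\right) = 3 + 33 \left(\frac{20}{21} - \frac{24}{17}\right) = 3 + 33 \left(- \frac{164}{357}\right) = 3 - \frac{1804}{119} = - \frac{1447}{119}$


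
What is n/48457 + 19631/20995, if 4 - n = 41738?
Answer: 75054037/1017354715 ≈ 0.073774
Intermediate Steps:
n = -41734 (n = 4 - 1*41738 = 4 - 41738 = -41734)
n/48457 + 19631/20995 = -41734/48457 + 19631/20995 = 75054037/1017354715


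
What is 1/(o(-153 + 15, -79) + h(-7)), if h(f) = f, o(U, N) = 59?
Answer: 1/52 ≈ 0.019231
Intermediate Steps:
1/(o(-153 + 15, -79) + h(-7)) = 1/(59 - 7) = 1/52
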